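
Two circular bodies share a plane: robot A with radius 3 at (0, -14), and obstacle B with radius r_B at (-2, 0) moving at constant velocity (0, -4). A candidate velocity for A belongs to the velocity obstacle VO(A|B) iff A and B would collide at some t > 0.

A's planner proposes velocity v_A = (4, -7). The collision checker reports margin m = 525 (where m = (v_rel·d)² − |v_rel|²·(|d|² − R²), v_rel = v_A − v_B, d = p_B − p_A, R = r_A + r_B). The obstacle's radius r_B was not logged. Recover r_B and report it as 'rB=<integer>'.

m = 525
d = (-2, 14);  v_rel = (4, -3),  |v_rel|² = 25
v_rel×d = (4)·(14) − (-3)·(-2) = 50
since m = R²·25 − 50²:  R² = (2500 + 525) / 25 = 121
R = √121 = 11  ⇒  r_B = 11 − 3 = 8

rB=8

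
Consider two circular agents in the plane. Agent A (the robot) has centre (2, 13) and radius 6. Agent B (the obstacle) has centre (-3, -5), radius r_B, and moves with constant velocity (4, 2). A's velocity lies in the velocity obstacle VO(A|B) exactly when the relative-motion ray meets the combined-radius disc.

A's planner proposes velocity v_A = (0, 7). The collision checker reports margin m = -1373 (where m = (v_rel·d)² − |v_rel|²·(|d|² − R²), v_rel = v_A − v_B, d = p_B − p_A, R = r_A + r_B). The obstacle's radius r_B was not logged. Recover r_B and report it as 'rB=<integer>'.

m = -1373
d = (-5, -18);  v_rel = (-4, 5),  |v_rel|² = 41
v_rel×d = (-4)·(-18) − (5)·(-5) = 97
since m = R²·41 − 97²:  R² = (9409 + -1373) / 41 = 196
R = √196 = 14  ⇒  r_B = 14 − 6 = 8

rB=8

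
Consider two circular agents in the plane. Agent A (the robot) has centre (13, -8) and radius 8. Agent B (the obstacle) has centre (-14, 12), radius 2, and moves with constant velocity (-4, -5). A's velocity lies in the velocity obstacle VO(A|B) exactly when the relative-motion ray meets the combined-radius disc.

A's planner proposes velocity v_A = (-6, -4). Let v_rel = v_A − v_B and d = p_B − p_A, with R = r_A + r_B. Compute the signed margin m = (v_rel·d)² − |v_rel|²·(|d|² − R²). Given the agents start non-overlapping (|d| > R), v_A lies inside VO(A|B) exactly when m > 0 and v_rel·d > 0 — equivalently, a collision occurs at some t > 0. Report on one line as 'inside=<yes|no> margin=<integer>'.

d = (-27, 20),  |d|² = 1129;  R = 8+2 = 10,  c = 1129−10² = 1029
v_rel = (-2, 1),  |v_rel|² = 5;  v_rel·d = (-2)·(-27) + (1)·(20) = 74
5·t² − 148·t + 1029 = 0  ⇒  m = 74² − 5·1029 = 331
m = 331 > 0,  v_rel·d = 74 > 0  ⇒  inside

inside=yes margin=331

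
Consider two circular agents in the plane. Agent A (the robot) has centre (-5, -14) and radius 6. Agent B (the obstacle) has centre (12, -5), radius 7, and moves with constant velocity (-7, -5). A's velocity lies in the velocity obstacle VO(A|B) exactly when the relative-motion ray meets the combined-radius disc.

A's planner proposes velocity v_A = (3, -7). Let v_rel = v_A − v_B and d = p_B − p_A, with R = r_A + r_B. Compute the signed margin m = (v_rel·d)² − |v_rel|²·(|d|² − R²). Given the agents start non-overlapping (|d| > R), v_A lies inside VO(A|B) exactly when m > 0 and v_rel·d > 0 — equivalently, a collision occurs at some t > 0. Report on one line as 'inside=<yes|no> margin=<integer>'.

d = (17, 9),  |d|² = 370;  R = 6+7 = 13,  c = 370−13² = 201
v_rel = (10, -2),  |v_rel|² = 104;  v_rel·d = (10)·(17) + (-2)·(9) = 152
104·t² − 304·t + 201 = 0  ⇒  m = 152² − 104·201 = 2200
m = 2200 > 0,  v_rel·d = 152 > 0  ⇒  inside

inside=yes margin=2200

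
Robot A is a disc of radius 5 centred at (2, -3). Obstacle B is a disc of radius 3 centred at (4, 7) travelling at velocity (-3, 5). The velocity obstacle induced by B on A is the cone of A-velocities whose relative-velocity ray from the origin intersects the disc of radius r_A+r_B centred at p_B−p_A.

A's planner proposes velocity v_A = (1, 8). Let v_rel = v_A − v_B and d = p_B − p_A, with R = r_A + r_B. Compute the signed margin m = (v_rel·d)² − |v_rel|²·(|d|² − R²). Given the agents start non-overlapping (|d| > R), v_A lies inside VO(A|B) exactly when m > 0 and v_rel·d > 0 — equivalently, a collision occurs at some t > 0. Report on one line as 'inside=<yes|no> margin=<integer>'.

d = (2, 10),  |d|² = 104;  R = 5+3 = 8,  c = 104−8² = 40
v_rel = (4, 3),  |v_rel|² = 25;  v_rel·d = (4)·(2) + (3)·(10) = 38
25·t² − 76·t + 40 = 0  ⇒  m = 38² − 25·40 = 444
m = 444 > 0,  v_rel·d = 38 > 0  ⇒  inside

inside=yes margin=444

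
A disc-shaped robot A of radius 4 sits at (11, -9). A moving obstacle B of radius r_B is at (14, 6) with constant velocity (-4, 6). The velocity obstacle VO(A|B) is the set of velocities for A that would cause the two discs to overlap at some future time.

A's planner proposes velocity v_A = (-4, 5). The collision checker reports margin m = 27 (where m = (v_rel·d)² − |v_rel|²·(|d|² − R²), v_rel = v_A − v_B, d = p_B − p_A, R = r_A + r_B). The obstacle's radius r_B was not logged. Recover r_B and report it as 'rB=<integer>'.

m = 27
d = (3, 15);  v_rel = (0, -1),  |v_rel|² = 1
v_rel×d = (0)·(15) − (-1)·(3) = 3
since m = R²·1 − 3²:  R² = (9 + 27) / 1 = 36
R = √36 = 6  ⇒  r_B = 6 − 4 = 2

rB=2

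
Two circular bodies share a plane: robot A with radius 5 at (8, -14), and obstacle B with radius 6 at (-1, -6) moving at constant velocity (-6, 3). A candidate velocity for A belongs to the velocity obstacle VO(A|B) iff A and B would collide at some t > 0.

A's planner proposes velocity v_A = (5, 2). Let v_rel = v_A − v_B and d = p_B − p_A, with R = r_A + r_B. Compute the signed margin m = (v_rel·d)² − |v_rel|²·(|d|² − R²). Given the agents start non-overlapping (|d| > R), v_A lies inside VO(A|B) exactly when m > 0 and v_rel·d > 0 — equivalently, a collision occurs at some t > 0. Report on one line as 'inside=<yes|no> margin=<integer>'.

d = (-9, 8),  |d|² = 145;  R = 5+6 = 11,  c = 145−11² = 24
v_rel = (11, -1),  |v_rel|² = 122;  v_rel·d = (11)·(-9) + (-1)·(8) = -107
122·t² + 214·t + 24 = 0  ⇒  m = (-107)² − 122·24 = 8521
m = 8521 > 0,  v_rel·d = -107 < 0  ⇒  outside

inside=no margin=8521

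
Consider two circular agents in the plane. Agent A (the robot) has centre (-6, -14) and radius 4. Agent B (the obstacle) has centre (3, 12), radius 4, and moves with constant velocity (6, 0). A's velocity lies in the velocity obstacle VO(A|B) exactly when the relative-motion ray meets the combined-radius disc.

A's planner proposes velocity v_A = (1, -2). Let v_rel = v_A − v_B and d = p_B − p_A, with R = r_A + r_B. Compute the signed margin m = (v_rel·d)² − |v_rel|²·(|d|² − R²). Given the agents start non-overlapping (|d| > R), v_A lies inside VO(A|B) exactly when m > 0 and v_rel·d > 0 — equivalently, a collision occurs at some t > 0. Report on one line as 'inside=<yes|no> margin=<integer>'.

d = (9, 26),  |d|² = 757;  R = 4+4 = 8,  c = 757−8² = 693
v_rel = (-5, -2),  |v_rel|² = 29;  v_rel·d = (-5)·(9) + (-2)·(26) = -97
29·t² + 194·t + 693 = 0  ⇒  m = (-97)² − 29·693 = -10688
m = -10688 < 0,  v_rel·d = -97 < 0  ⇒  outside

inside=no margin=-10688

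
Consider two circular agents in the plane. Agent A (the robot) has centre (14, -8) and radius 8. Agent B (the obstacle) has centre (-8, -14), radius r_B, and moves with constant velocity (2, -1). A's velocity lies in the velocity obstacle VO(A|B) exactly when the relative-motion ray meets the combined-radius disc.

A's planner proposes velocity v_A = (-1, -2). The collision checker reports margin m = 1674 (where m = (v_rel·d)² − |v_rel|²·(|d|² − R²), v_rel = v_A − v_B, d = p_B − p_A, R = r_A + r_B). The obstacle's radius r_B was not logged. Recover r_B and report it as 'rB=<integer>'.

m = 1674
d = (-22, -6);  v_rel = (-3, -1),  |v_rel|² = 10
v_rel×d = (-3)·(-6) − (-1)·(-22) = -4
since m = R²·10 − (-4)²:  R² = (16 + 1674) / 10 = 169
R = √169 = 13  ⇒  r_B = 13 − 8 = 5

rB=5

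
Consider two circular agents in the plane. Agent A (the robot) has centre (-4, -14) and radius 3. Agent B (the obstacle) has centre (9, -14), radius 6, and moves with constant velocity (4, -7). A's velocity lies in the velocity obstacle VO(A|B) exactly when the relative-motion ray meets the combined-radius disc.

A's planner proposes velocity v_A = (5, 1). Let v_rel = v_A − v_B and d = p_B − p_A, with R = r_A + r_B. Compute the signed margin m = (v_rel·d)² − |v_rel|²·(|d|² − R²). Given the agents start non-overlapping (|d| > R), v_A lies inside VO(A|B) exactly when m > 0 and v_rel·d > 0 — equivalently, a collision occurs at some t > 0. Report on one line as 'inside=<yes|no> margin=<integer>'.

d = (13, 0),  |d|² = 169;  R = 3+6 = 9,  c = 169−9² = 88
v_rel = (1, 8),  |v_rel|² = 65;  v_rel·d = (1)·(13) + (8)·(0) = 13
65·t² − 26·t + 88 = 0  ⇒  m = 13² − 65·88 = -5551
m = -5551 < 0,  v_rel·d = 13 > 0  ⇒  outside

inside=no margin=-5551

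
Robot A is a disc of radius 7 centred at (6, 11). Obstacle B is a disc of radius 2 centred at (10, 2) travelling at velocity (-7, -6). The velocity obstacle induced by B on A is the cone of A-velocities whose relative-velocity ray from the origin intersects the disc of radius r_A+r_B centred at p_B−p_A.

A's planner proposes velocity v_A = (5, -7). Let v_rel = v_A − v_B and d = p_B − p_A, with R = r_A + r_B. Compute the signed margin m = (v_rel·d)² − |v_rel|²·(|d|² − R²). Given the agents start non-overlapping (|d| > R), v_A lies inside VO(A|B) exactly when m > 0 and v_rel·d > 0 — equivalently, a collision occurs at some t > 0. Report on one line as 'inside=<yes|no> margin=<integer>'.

d = (4, -9),  |d|² = 97;  R = 7+2 = 9,  c = 97−9² = 16
v_rel = (12, -1),  |v_rel|² = 145;  v_rel·d = (12)·(4) + (-1)·(-9) = 57
145·t² − 114·t + 16 = 0  ⇒  m = 57² − 145·16 = 929
m = 929 > 0,  v_rel·d = 57 > 0  ⇒  inside

inside=yes margin=929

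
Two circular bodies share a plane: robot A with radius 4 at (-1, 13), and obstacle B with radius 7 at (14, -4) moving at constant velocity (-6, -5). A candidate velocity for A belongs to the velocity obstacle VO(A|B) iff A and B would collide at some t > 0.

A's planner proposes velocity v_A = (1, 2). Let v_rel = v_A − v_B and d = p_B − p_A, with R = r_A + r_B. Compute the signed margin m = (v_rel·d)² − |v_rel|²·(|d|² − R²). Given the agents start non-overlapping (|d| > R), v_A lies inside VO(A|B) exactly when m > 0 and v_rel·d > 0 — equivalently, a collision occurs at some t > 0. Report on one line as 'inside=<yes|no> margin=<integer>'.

d = (15, -17),  |d|² = 514;  R = 4+7 = 11,  c = 514−11² = 393
v_rel = (7, 7),  |v_rel|² = 98;  v_rel·d = (7)·(15) + (7)·(-17) = -14
98·t² + 28·t + 393 = 0  ⇒  m = (-14)² − 98·393 = -38318
m = -38318 < 0,  v_rel·d = -14 < 0  ⇒  outside

inside=no margin=-38318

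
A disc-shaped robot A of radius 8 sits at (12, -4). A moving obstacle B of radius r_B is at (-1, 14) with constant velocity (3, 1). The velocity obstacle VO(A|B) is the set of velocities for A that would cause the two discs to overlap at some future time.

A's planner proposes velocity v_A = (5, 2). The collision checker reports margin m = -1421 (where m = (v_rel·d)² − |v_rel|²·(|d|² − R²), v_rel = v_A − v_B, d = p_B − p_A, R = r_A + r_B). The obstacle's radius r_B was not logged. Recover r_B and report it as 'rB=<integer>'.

m = -1421
d = (-13, 18);  v_rel = (2, 1),  |v_rel|² = 5
v_rel×d = (2)·(18) − (1)·(-13) = 49
since m = R²·5 − 49²:  R² = (2401 + -1421) / 5 = 196
R = √196 = 14  ⇒  r_B = 14 − 8 = 6

rB=6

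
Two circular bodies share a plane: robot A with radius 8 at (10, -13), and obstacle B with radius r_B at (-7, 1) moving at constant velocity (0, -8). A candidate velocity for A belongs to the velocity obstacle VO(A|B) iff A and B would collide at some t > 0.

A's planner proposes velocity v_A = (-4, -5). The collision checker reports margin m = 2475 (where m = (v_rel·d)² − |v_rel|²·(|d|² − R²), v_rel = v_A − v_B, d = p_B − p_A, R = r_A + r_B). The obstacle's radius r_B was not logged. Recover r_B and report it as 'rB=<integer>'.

m = 2475
d = (-17, 14);  v_rel = (-4, 3),  |v_rel|² = 25
v_rel×d = (-4)·(14) − (3)·(-17) = -5
since m = R²·25 − (-5)²:  R² = (25 + 2475) / 25 = 100
R = √100 = 10  ⇒  r_B = 10 − 8 = 2

rB=2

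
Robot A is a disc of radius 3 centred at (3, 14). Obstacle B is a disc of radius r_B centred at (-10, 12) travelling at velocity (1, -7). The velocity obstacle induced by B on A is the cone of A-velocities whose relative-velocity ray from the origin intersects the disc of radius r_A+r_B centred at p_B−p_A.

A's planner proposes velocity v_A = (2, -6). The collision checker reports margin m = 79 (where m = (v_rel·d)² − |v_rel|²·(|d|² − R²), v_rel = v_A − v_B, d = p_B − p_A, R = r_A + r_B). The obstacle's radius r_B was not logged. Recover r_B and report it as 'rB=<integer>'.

m = 79
d = (-13, -2);  v_rel = (1, 1),  |v_rel|² = 2
v_rel×d = (1)·(-2) − (1)·(-13) = 11
since m = R²·2 − 11²:  R² = (121 + 79) / 2 = 100
R = √100 = 10  ⇒  r_B = 10 − 3 = 7

rB=7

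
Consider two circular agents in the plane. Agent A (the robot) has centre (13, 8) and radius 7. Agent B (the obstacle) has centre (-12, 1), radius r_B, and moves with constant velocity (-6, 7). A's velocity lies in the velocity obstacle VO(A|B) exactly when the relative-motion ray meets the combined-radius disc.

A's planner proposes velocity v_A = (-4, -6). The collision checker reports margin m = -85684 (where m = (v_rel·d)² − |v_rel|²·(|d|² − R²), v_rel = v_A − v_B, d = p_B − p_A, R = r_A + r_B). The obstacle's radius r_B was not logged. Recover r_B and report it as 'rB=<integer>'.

m = -85684
d = (-25, -7);  v_rel = (2, -13),  |v_rel|² = 173
v_rel×d = (2)·(-7) − (-13)·(-25) = -339
since m = R²·173 − (-339)²:  R² = (114921 + -85684) / 173 = 169
R = √169 = 13  ⇒  r_B = 13 − 7 = 6

rB=6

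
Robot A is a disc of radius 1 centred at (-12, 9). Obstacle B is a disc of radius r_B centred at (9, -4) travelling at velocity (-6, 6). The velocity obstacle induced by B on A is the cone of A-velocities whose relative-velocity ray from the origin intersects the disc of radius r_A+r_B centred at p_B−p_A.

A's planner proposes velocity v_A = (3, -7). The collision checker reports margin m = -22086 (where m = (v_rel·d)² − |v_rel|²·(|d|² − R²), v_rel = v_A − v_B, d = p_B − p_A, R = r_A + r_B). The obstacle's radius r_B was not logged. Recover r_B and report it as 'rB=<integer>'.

m = -22086
d = (21, -13);  v_rel = (9, -13),  |v_rel|² = 250
v_rel×d = (9)·(-13) − (-13)·(21) = 156
since m = R²·250 − 156²:  R² = (24336 + -22086) / 250 = 9
R = √9 = 3  ⇒  r_B = 3 − 1 = 2

rB=2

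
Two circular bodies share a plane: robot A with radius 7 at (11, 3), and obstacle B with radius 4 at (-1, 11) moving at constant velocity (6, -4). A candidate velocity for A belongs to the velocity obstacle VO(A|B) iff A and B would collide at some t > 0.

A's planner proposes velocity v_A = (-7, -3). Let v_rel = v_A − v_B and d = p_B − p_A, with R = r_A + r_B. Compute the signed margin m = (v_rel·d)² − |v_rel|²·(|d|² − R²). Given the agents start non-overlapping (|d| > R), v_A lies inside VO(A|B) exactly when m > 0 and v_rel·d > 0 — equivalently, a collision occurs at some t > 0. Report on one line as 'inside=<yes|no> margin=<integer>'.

d = (-12, 8),  |d|² = 208;  R = 7+4 = 11,  c = 208−11² = 87
v_rel = (-13, 1),  |v_rel|² = 170;  v_rel·d = (-13)·(-12) + (1)·(8) = 164
170·t² − 328·t + 87 = 0  ⇒  m = 164² − 170·87 = 12106
m = 12106 > 0,  v_rel·d = 164 > 0  ⇒  inside

inside=yes margin=12106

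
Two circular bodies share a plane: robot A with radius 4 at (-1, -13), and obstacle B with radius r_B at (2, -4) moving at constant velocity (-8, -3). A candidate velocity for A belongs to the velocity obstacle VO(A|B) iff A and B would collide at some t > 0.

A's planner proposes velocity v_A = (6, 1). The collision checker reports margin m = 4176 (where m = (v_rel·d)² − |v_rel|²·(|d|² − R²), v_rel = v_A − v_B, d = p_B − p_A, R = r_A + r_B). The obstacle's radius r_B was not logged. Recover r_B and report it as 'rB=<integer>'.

m = 4176
d = (3, 9);  v_rel = (14, 4),  |v_rel|² = 212
v_rel×d = (14)·(9) − (4)·(3) = 114
since m = R²·212 − 114²:  R² = (12996 + 4176) / 212 = 81
R = √81 = 9  ⇒  r_B = 9 − 4 = 5

rB=5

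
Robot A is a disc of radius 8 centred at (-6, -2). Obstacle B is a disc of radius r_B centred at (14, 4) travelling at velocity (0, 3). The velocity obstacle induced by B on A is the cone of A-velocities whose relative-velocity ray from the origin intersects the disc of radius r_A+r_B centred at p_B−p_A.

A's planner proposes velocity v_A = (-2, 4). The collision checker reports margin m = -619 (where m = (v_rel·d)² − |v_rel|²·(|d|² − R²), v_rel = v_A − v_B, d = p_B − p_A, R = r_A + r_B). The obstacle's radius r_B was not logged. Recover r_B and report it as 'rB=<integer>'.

m = -619
d = (20, 6);  v_rel = (-2, 1),  |v_rel|² = 5
v_rel×d = (-2)·(6) − (1)·(20) = -32
since m = R²·5 − (-32)²:  R² = (1024 + -619) / 5 = 81
R = √81 = 9  ⇒  r_B = 9 − 8 = 1

rB=1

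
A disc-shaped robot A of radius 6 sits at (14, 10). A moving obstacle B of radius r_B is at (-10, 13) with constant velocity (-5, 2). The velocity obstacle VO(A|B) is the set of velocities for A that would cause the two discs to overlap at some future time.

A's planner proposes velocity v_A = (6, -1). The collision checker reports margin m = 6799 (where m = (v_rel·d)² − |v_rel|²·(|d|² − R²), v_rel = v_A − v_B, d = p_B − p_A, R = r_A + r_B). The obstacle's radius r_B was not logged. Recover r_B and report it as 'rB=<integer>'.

m = 6799
d = (-24, 3);  v_rel = (11, -3),  |v_rel|² = 130
v_rel×d = (11)·(3) − (-3)·(-24) = -39
since m = R²·130 − (-39)²:  R² = (1521 + 6799) / 130 = 64
R = √64 = 8  ⇒  r_B = 8 − 6 = 2

rB=2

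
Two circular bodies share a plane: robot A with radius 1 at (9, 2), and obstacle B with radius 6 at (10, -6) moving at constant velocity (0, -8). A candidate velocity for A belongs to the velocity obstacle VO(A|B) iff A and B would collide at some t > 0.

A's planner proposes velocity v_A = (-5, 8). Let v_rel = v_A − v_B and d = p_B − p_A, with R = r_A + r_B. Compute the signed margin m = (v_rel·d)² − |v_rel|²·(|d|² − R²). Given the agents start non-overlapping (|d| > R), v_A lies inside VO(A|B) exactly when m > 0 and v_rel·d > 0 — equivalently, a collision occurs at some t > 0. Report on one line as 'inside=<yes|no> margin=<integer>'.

d = (1, -8),  |d|² = 65;  R = 1+6 = 7,  c = 65−7² = 16
v_rel = (-5, 16),  |v_rel|² = 281;  v_rel·d = (-5)·(1) + (16)·(-8) = -133
281·t² + 266·t + 16 = 0  ⇒  m = (-133)² − 281·16 = 13193
m = 13193 > 0,  v_rel·d = -133 < 0  ⇒  outside

inside=no margin=13193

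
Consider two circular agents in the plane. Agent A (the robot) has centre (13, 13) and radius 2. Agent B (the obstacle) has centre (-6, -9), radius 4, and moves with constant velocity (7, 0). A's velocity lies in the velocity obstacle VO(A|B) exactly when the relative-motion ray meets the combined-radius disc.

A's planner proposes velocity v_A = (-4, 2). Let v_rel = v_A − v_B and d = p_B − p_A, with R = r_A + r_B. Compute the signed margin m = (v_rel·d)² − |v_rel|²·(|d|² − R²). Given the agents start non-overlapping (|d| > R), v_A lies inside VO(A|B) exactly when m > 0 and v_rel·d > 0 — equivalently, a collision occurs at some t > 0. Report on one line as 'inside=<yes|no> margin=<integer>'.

d = (-19, -22),  |d|² = 845;  R = 2+4 = 6,  c = 845−6² = 809
v_rel = (-11, 2),  |v_rel|² = 125;  v_rel·d = (-11)·(-19) + (2)·(-22) = 165
125·t² − 330·t + 809 = 0  ⇒  m = 165² − 125·809 = -73900
m = -73900 < 0,  v_rel·d = 165 > 0  ⇒  outside

inside=no margin=-73900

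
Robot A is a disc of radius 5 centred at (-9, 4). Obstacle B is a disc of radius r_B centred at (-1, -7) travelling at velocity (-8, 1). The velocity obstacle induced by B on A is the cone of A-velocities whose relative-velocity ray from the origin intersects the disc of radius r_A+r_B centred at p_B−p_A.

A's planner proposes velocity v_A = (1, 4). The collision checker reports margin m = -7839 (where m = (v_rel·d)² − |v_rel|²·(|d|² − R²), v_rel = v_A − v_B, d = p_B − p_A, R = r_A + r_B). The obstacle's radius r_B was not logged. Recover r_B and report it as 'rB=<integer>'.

m = -7839
d = (8, -11);  v_rel = (9, 3),  |v_rel|² = 90
v_rel×d = (9)·(-11) − (3)·(8) = -123
since m = R²·90 − (-123)²:  R² = (15129 + -7839) / 90 = 81
R = √81 = 9  ⇒  r_B = 9 − 5 = 4

rB=4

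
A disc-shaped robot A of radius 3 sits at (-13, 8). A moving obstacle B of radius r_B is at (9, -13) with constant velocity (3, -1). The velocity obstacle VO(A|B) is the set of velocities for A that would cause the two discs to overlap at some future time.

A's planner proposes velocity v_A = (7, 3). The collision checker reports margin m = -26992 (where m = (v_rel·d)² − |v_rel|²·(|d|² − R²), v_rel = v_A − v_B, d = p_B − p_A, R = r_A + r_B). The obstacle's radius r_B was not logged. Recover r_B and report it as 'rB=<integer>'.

m = -26992
d = (22, -21);  v_rel = (4, 4),  |v_rel|² = 32
v_rel×d = (4)·(-21) − (4)·(22) = -172
since m = R²·32 − (-172)²:  R² = (29584 + -26992) / 32 = 81
R = √81 = 9  ⇒  r_B = 9 − 3 = 6

rB=6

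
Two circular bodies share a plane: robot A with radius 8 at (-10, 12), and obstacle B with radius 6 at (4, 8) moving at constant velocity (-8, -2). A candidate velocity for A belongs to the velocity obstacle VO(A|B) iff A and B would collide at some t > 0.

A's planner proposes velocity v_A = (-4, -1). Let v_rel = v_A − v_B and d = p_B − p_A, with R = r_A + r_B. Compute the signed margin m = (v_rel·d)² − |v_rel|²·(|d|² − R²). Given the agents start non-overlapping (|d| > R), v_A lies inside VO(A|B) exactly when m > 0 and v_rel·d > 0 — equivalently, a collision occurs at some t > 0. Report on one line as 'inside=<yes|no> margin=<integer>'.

d = (14, -4),  |d|² = 212;  R = 8+6 = 14,  c = 212−14² = 16
v_rel = (4, 1),  |v_rel|² = 17;  v_rel·d = (4)·(14) + (1)·(-4) = 52
17·t² − 104·t + 16 = 0  ⇒  m = 52² − 17·16 = 2432
m = 2432 > 0,  v_rel·d = 52 > 0  ⇒  inside

inside=yes margin=2432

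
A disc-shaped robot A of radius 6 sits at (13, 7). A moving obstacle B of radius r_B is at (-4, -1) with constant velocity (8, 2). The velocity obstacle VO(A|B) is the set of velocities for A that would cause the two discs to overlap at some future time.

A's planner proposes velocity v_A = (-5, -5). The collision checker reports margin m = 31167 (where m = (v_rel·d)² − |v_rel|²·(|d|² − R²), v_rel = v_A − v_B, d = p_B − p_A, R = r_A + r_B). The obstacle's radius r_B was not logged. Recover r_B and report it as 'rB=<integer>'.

m = 31167
d = (-17, -8);  v_rel = (-13, -7),  |v_rel|² = 218
v_rel×d = (-13)·(-8) − (-7)·(-17) = -15
since m = R²·218 − (-15)²:  R² = (225 + 31167) / 218 = 144
R = √144 = 12  ⇒  r_B = 12 − 6 = 6

rB=6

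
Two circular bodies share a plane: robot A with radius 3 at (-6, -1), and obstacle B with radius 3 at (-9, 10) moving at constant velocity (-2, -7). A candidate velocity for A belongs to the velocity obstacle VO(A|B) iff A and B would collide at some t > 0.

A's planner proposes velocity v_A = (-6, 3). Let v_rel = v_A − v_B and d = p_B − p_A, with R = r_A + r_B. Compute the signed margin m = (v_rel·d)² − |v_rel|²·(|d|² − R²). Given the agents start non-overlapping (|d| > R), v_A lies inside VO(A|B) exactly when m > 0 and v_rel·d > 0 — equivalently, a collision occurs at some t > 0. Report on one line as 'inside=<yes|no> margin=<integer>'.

d = (-3, 11),  |d|² = 130;  R = 3+3 = 6,  c = 130−6² = 94
v_rel = (-4, 10),  |v_rel|² = 116;  v_rel·d = (-4)·(-3) + (10)·(11) = 122
116·t² − 244·t + 94 = 0  ⇒  m = 122² − 116·94 = 3980
m = 3980 > 0,  v_rel·d = 122 > 0  ⇒  inside

inside=yes margin=3980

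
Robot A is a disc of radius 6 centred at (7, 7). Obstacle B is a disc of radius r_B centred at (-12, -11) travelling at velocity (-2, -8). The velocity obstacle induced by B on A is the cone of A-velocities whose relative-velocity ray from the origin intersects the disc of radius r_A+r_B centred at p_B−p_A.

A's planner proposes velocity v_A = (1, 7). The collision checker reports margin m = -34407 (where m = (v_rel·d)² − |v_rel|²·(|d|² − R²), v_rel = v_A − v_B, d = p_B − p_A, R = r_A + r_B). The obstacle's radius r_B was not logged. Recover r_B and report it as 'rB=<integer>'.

m = -34407
d = (-19, -18);  v_rel = (3, 15),  |v_rel|² = 234
v_rel×d = (3)·(-18) − (15)·(-19) = 231
since m = R²·234 − 231²:  R² = (53361 + -34407) / 234 = 81
R = √81 = 9  ⇒  r_B = 9 − 6 = 3

rB=3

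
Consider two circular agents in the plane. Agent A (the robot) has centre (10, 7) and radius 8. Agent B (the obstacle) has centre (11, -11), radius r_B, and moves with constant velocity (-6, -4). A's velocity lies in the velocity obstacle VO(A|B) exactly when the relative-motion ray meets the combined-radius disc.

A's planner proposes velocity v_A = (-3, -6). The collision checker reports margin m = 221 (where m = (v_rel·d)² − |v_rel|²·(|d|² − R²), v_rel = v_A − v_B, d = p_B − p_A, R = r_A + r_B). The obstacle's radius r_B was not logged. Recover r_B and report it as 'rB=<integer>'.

m = 221
d = (1, -18);  v_rel = (3, -2),  |v_rel|² = 13
v_rel×d = (3)·(-18) − (-2)·(1) = -52
since m = R²·13 − (-52)²:  R² = (2704 + 221) / 13 = 225
R = √225 = 15  ⇒  r_B = 15 − 8 = 7

rB=7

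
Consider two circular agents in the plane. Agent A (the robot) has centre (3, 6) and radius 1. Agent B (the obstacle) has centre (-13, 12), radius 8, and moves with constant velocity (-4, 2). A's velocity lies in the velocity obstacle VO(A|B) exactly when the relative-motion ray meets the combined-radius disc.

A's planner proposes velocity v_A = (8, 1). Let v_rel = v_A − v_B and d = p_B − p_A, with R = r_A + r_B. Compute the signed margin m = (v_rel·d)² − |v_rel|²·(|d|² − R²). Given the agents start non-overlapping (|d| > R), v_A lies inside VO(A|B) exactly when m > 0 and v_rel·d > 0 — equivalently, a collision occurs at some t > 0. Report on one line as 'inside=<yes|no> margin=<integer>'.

d = (-16, 6),  |d|² = 292;  R = 1+8 = 9,  c = 292−9² = 211
v_rel = (12, -1),  |v_rel|² = 145;  v_rel·d = (12)·(-16) + (-1)·(6) = -198
145·t² + 396·t + 211 = 0  ⇒  m = (-198)² − 145·211 = 8609
m = 8609 > 0,  v_rel·d = -198 < 0  ⇒  outside

inside=no margin=8609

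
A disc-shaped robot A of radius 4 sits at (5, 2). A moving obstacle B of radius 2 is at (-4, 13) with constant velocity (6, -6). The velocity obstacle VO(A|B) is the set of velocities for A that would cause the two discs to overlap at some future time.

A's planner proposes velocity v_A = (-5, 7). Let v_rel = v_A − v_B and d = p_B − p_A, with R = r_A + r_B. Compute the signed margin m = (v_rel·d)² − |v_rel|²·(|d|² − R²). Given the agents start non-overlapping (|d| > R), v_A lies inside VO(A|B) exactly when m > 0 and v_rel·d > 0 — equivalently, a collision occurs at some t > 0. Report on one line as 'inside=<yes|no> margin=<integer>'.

d = (-9, 11),  |d|² = 202;  R = 4+2 = 6,  c = 202−6² = 166
v_rel = (-11, 13),  |v_rel|² = 290;  v_rel·d = (-11)·(-9) + (13)·(11) = 242
290·t² − 484·t + 166 = 0  ⇒  m = 242² − 290·166 = 10424
m = 10424 > 0,  v_rel·d = 242 > 0  ⇒  inside

inside=yes margin=10424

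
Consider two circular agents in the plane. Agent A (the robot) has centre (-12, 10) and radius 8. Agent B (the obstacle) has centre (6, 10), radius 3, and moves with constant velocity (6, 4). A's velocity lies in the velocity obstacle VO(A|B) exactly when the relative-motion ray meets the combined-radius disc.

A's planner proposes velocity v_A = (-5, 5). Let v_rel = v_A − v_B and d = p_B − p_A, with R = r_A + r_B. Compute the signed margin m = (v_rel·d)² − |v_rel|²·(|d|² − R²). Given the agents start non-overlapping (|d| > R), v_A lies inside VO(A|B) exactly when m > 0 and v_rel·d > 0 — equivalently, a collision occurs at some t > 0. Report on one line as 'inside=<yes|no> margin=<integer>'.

d = (18, 0),  |d|² = 324;  R = 8+3 = 11,  c = 324−11² = 203
v_rel = (-11, 1),  |v_rel|² = 122;  v_rel·d = (-11)·(18) + (1)·(0) = -198
122·t² + 396·t + 203 = 0  ⇒  m = (-198)² − 122·203 = 14438
m = 14438 > 0,  v_rel·d = -198 < 0  ⇒  outside

inside=no margin=14438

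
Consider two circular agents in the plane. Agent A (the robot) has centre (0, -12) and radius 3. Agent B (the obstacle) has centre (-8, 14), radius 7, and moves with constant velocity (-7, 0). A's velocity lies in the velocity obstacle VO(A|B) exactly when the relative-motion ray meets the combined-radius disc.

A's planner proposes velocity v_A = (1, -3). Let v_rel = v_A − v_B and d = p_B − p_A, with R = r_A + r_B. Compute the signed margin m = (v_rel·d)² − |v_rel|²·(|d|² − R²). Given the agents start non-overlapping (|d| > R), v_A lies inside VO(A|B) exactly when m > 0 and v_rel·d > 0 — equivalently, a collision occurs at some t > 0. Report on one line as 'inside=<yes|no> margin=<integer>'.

d = (-8, 26),  |d|² = 740;  R = 3+7 = 10,  c = 740−10² = 640
v_rel = (8, -3),  |v_rel|² = 73;  v_rel·d = (8)·(-8) + (-3)·(26) = -142
73·t² + 284·t + 640 = 0  ⇒  m = (-142)² − 73·640 = -26556
m = -26556 < 0,  v_rel·d = -142 < 0  ⇒  outside

inside=no margin=-26556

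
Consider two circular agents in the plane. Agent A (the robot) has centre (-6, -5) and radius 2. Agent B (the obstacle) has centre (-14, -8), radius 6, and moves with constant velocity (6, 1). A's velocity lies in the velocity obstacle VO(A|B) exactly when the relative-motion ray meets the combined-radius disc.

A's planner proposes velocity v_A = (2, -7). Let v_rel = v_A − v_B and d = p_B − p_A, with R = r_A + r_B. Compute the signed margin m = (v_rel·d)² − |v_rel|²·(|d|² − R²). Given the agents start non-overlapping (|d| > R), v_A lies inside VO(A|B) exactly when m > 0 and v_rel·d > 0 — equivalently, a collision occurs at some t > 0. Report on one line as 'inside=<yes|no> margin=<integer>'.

d = (-8, -3),  |d|² = 73;  R = 2+6 = 8,  c = 73−8² = 9
v_rel = (-4, -8),  |v_rel|² = 80;  v_rel·d = (-4)·(-8) + (-8)·(-3) = 56
80·t² − 112·t + 9 = 0  ⇒  m = 56² − 80·9 = 2416
m = 2416 > 0,  v_rel·d = 56 > 0  ⇒  inside

inside=yes margin=2416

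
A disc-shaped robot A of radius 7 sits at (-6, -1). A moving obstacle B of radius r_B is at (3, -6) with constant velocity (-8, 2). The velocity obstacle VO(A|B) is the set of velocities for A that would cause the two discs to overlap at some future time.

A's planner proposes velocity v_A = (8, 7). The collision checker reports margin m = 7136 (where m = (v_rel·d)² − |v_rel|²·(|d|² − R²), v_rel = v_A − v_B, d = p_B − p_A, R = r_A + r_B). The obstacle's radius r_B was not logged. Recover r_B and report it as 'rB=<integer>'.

m = 7136
d = (9, -5);  v_rel = (16, 5),  |v_rel|² = 281
v_rel×d = (16)·(-5) − (5)·(9) = -125
since m = R²·281 − (-125)²:  R² = (15625 + 7136) / 281 = 81
R = √81 = 9  ⇒  r_B = 9 − 7 = 2

rB=2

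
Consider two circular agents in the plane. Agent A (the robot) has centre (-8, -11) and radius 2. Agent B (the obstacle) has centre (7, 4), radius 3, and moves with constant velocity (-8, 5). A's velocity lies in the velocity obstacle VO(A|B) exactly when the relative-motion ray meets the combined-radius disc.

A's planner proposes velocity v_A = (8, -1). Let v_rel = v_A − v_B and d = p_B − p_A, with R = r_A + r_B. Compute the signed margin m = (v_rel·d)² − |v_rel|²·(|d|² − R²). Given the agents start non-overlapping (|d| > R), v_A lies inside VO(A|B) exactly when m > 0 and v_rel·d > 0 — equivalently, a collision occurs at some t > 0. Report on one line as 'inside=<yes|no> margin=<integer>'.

d = (15, 15),  |d|² = 450;  R = 2+3 = 5,  c = 450−5² = 425
v_rel = (16, -6),  |v_rel|² = 292;  v_rel·d = (16)·(15) + (-6)·(15) = 150
292·t² − 300·t + 425 = 0  ⇒  m = 150² − 292·425 = -101600
m = -101600 < 0,  v_rel·d = 150 > 0  ⇒  outside

inside=no margin=-101600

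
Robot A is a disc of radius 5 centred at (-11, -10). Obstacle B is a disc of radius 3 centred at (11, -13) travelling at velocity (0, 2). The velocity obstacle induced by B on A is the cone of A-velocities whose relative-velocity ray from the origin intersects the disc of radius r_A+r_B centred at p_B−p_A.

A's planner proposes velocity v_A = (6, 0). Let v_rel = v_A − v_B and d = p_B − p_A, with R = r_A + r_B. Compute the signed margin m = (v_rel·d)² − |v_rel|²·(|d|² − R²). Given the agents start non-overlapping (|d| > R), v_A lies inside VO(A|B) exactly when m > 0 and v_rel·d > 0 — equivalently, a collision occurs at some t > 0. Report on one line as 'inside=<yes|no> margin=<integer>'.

d = (22, -3),  |d|² = 493;  R = 5+3 = 8,  c = 493−8² = 429
v_rel = (6, -2),  |v_rel|² = 40;  v_rel·d = (6)·(22) + (-2)·(-3) = 138
40·t² − 276·t + 429 = 0  ⇒  m = 138² − 40·429 = 1884
m = 1884 > 0,  v_rel·d = 138 > 0  ⇒  inside

inside=yes margin=1884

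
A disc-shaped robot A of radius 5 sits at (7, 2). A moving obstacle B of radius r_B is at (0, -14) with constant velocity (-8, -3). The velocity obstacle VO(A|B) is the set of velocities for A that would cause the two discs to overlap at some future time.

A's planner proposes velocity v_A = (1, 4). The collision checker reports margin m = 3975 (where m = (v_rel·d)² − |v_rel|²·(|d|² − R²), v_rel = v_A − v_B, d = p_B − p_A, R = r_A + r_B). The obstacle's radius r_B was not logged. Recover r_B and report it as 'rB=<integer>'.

m = 3975
d = (-7, -16);  v_rel = (9, 7),  |v_rel|² = 130
v_rel×d = (9)·(-16) − (7)·(-7) = -95
since m = R²·130 − (-95)²:  R² = (9025 + 3975) / 130 = 100
R = √100 = 10  ⇒  r_B = 10 − 5 = 5

rB=5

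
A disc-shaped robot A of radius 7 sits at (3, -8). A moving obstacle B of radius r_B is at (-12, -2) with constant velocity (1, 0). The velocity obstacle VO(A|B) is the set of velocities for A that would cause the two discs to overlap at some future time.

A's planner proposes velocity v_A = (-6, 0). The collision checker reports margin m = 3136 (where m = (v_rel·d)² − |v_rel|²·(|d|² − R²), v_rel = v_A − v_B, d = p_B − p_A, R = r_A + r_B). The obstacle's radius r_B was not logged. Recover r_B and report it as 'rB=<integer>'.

m = 3136
d = (-15, 6);  v_rel = (-7, 0),  |v_rel|² = 49
v_rel×d = (-7)·(6) − (0)·(-15) = -42
since m = R²·49 − (-42)²:  R² = (1764 + 3136) / 49 = 100
R = √100 = 10  ⇒  r_B = 10 − 7 = 3

rB=3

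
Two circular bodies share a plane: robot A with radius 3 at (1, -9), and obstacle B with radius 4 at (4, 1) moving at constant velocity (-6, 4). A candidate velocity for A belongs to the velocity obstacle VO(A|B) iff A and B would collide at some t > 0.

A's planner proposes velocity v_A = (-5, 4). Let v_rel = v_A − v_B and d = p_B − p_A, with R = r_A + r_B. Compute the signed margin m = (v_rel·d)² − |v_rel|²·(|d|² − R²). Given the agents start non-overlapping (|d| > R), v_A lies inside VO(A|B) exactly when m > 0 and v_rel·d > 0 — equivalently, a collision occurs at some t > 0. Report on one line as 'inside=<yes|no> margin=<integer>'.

d = (3, 10),  |d|² = 109;  R = 3+4 = 7,  c = 109−7² = 60
v_rel = (1, 0),  |v_rel|² = 1;  v_rel·d = (1)·(3) + (0)·(10) = 3
1·t² − 6·t + 60 = 0  ⇒  m = 3² − 1·60 = -51
m = -51 < 0,  v_rel·d = 3 > 0  ⇒  outside

inside=no margin=-51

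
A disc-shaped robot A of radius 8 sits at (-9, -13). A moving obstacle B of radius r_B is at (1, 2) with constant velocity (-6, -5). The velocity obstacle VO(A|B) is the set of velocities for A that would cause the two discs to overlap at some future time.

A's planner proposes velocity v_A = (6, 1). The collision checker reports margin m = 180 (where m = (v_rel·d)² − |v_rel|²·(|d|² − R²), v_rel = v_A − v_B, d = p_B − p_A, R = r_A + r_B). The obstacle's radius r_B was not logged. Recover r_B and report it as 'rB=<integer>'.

m = 180
d = (10, 15);  v_rel = (12, 6),  |v_rel|² = 180
v_rel×d = (12)·(15) − (6)·(10) = 120
since m = R²·180 − 120²:  R² = (14400 + 180) / 180 = 81
R = √81 = 9  ⇒  r_B = 9 − 8 = 1

rB=1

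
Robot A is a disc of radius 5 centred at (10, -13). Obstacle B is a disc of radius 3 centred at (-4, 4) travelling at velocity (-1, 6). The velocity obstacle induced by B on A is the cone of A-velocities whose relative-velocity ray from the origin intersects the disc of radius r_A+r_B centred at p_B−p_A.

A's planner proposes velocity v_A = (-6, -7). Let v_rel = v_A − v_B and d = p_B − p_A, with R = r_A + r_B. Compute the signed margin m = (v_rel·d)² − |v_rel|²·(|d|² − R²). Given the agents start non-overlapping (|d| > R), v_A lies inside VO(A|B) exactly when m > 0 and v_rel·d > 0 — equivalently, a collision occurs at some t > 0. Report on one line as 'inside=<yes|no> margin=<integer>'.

d = (-14, 17),  |d|² = 485;  R = 5+3 = 8,  c = 485−8² = 421
v_rel = (-5, -13),  |v_rel|² = 194;  v_rel·d = (-5)·(-14) + (-13)·(17) = -151
194·t² + 302·t + 421 = 0  ⇒  m = (-151)² − 194·421 = -58873
m = -58873 < 0,  v_rel·d = -151 < 0  ⇒  outside

inside=no margin=-58873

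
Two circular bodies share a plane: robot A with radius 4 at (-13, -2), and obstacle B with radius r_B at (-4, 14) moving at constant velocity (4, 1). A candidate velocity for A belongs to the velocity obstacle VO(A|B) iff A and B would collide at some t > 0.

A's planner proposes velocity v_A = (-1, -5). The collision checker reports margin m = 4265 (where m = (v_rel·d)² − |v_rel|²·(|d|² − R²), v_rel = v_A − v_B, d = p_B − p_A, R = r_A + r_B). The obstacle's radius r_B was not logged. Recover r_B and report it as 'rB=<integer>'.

m = 4265
d = (9, 16);  v_rel = (-5, -6),  |v_rel|² = 61
v_rel×d = (-5)·(16) − (-6)·(9) = -26
since m = R²·61 − (-26)²:  R² = (676 + 4265) / 61 = 81
R = √81 = 9  ⇒  r_B = 9 − 4 = 5

rB=5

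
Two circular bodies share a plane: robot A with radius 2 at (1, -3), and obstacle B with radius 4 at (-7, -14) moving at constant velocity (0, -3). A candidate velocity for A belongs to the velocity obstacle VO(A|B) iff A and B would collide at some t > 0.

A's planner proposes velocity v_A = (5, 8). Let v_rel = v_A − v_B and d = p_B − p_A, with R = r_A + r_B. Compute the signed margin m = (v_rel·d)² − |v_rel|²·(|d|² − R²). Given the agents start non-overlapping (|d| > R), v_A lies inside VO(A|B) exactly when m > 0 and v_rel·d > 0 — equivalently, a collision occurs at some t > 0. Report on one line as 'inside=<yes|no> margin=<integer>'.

d = (-8, -11),  |d|² = 185;  R = 2+4 = 6,  c = 185−6² = 149
v_rel = (5, 11),  |v_rel|² = 146;  v_rel·d = (5)·(-8) + (11)·(-11) = -161
146·t² + 322·t + 149 = 0  ⇒  m = (-161)² − 146·149 = 4167
m = 4167 > 0,  v_rel·d = -161 < 0  ⇒  outside

inside=no margin=4167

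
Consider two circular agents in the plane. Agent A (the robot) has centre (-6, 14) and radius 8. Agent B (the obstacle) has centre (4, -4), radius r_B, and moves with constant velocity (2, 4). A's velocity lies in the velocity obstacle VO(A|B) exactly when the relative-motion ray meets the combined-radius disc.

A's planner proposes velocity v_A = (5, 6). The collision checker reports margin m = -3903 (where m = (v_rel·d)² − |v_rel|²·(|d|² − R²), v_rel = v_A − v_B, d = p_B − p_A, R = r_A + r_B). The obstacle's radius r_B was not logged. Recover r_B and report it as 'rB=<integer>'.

m = -3903
d = (10, -18);  v_rel = (3, 2),  |v_rel|² = 13
v_rel×d = (3)·(-18) − (2)·(10) = -74
since m = R²·13 − (-74)²:  R² = (5476 + -3903) / 13 = 121
R = √121 = 11  ⇒  r_B = 11 − 8 = 3

rB=3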